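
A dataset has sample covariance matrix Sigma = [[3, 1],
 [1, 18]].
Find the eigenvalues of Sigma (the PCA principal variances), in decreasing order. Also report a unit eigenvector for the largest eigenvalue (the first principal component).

Step 1 — characteristic polynomial of 2×2 Sigma:
  det(Sigma - λI) = λ² - trace · λ + det = 0.
  trace = 3 + 18 = 21, det = 3·18 - (1)² = 53.
Step 2 — discriminant:
  Δ = trace² - 4·det = 441 - 212 = 229.
Step 3 — eigenvalues:
  λ = (trace ± √Δ)/2 = (21 ± 15.1327)/2,
  λ_1 = 18.0664,  λ_2 = 2.9336.

Step 4 — unit eigenvector for λ_1: solve (Sigma - λ_1 I)v = 0. First row:
  (3 - 18.0664)·v_x + (1)·v_y = 0, i.e. (-15.0664)·v_x + (1)·v_y = 0,
  so v ∝ (b, λ_1 - a) = (1, 15.0664) = u.
  ||u|| = √((1)² + (15.0664)²) = √(227.9956) ≈ 15.0995,
  v_1 = u/||u|| ≈ (0.0662, 0.9978) (||v_1|| = 1).

λ_1 = 18.0664,  λ_2 = 2.9336;  v_1 ≈ (0.0662, 0.9978)


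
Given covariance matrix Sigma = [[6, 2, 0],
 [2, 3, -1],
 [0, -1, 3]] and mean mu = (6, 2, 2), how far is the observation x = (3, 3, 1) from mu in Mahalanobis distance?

Step 1 — centre the observation: (x - mu) = (-3, 1, -1).

Step 2 — invert Sigma (cofactor / det for 3×3, or solve directly):
  Sigma^{-1} = [[0.2222, -0.1667, -0.0556],
 [-0.1667, 0.5, 0.1667],
 [-0.0556, 0.1667, 0.3889]].

Step 3 — form the quadratic (x - mu)^T · Sigma^{-1} · (x - mu):
  Sigma^{-1} · (x - mu) = (-0.7778, 0.8333, -0.0556).
  (x - mu)^T · [Sigma^{-1} · (x - mu)] = (-3)·(-0.7778) + (1)·(0.8333) + (-1)·(-0.0556) = 3.2222.

Step 4 — take square root: d = √(3.2222) ≈ 1.7951.

d(x, mu) = √(3.2222) ≈ 1.7951


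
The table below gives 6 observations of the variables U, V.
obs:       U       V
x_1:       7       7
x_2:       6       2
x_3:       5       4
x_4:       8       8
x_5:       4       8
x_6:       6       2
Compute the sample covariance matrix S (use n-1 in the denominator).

Step 1 — column means:
  mean(U) = (7 + 6 + 5 + 8 + 4 + 6) / 6 = 36/6 = 6
  mean(V) = (7 + 2 + 4 + 8 + 8 + 2) / 6 = 31/6 = 5.1667

Step 2 — sample covariance S[i,j] = (1/(n-1)) · Σ_k (x_{k,i} - mean_i) · (x_{k,j} - mean_j), with n-1 = 5.
  S[U,U] = ((1)·(1) + (0)·(0) + (-1)·(-1) + (2)·(2) + (-2)·(-2) + (0)·(0)) / 5 = 10/5 = 2
  S[U,V] = ((1)·(1.8333) + (0)·(-3.1667) + (-1)·(-1.1667) + (2)·(2.8333) + (-2)·(2.8333) + (0)·(-3.1667)) / 5 = 3/5 = 0.6
  S[V,V] = ((1.8333)·(1.8333) + (-3.1667)·(-3.1667) + (-1.1667)·(-1.1667) + (2.8333)·(2.8333) + (2.8333)·(2.8333) + (-3.1667)·(-3.1667)) / 5 = 40.8333/5 = 8.1667

S is symmetric (S[j,i] = S[i,j]). Assembling:

S = [[2, 0.6],
 [0.6, 8.1667]]


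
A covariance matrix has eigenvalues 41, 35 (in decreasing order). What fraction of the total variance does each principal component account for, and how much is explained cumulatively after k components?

Step 1 — total variance = trace(Sigma) = Σ λ_i = 41 + 35 = 76.

Step 2 — fraction explained by component i = λ_i / Σ λ:
  PC1: 41/76 = 0.5395
  PC2: 35/76 = 0.4605

Step 3 — cumulative fraction after k components = (λ_1 + ... + λ_k) / Σ λ:
  k = 1: 41/76 = 0.5395
  k = 2: (41 + 35)/76 = 76/76 = 1

Summary (fraction, with percent):

explained: PC1 0.5395 (53.95%), PC2 0.4605 (46.05%);  cumulative: 0.5395, 1


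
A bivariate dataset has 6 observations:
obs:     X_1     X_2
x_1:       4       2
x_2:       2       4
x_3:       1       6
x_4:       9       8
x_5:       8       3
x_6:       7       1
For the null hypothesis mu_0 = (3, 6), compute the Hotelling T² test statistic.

Step 1 — sample mean vector:
  mean(X_1) = (4 + 2 + 1 + 9 + 8 + 7) / 6 = 31/6 = 5.1667
  mean(X_2) = (2 + 4 + 6 + 8 + 3 + 1) / 6 = 24/6 = 4
  x̄ = (5.1667, 4),  deviation x̄ - mu_0 = (5.1667, 4) - (3, 6) = (2.1667, -2).

Step 2 — sample covariance matrix, S[i,j] = (1/(n-1)) · Σ_k (x_{k,i} - mean_i) · (x_{k,j} - mean_j), divisor n-1 = 5:
  S[X_1,X_1] = ((-1.1667)·(-1.1667) + (-3.1667)·(-3.1667) + (-4.1667)·(-4.1667) + (3.8333)·(3.8333) + (2.8333)·(2.8333) + (1.8333)·(1.8333)) / 5 = 54.8333/5 = 10.9667
  S[X_1,X_2] = ((-1.1667)·(-2) + (-3.1667)·(0) + (-4.1667)·(2) + (3.8333)·(4) + (2.8333)·(-1) + (1.8333)·(-3)) / 5 = 1/5 = 0.2
  S[X_2,X_2] = ((-2)·(-2) + (0)·(0) + (2)·(2) + (4)·(4) + (-1)·(-1) + (-3)·(-3)) / 5 = 34/5 = 6.8
  S = [[10.9667, 0.2],
 [0.2, 6.8]].

Step 3 — invert S. det(S) = 10.9667·6.8 - (0.2)² = 74.5333.
  S^{-1} = (1/det) · [[d, -b], [-b, a]] = [[0.0912, -0.0027],
 [-0.0027, 0.1471]].

Step 4 — quadratic form (x̄ - mu_0)^T · S^{-1} · (x̄ - mu_0):
  S^{-1} · (x̄ - mu_0) = (0.203, -0.3001),
  (x̄ - mu_0)^T · [...] = (2.1667)·(0.203) + (-2)·(-0.3001) = 1.0401.

Step 5 — scale by n: T² = 6 · 1.0401 = 6.2406.

T² ≈ 6.2406


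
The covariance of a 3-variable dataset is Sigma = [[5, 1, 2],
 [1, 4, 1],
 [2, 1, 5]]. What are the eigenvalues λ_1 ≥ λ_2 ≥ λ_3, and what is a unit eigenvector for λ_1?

Step 1 — characteristic polynomial p(λ) = det(λI - Sigma) = λ³ - tr·λ² + c_1·λ - det, where tr = trace, c_1 = sum of the principal 2×2 minors, det = det(Sigma):
  tr = 5 + 4 + 5 = 14,
  c_1 = (5·4 - (1)²) + (5·5 - (2)²) + (4·5 - (1)²) = 19 + 21 + 19 = 59,
  det = 5·(4·5 - (1)²) - (1)·((1)·5 - (1)·(2)) + (2)·((1)·(1) - 4·(2)) = 5·(19) - (1)·(3) + (2)·(-7) = 78.
  So p(λ) = λ³ - 14λ² + 59λ - 78.
Step 2 — look for an integer root (rational root theorem: any rational root is an integer divisor of 78). Testing λ = 3:
  p(3) = 27 - 126 + 177 - 78 = 0  ✓
  Dividing out (λ - 3): p(λ) = (λ - 3)(λ² - 11λ + 26).
Step 3 — remaining eigenvalues from the quadratic λ² - 11λ + 26 = 0:
  Δ = 11² - 4·26 = 121 - 104 = 17,  λ = (11 ± √17)/2 = (11 ± 4.1231)/2 ≈ 7.5616 or 3.4384.
  Sorted: λ_1 = 7.5616,  λ_2 = 3.4384,  λ_3 = 3  (check: sum = 14 = tr ✓).

Step 4 — unit eigenvector for λ_1 ≈ 7.5616: v spans the null space of (Sigma - λ_1 I), whose rows are
  r_1 = (-2.5616, 1, 2),  r_2 = (1, -3.5616, 1),  r_3 = (2, 1, -2.5616).
  v is orthogonal to every row, so take v ∝ r_1 × r_2 = ((1)·(1) - (2)·(-3.5616), (2)·(1) - (-2.5616)·(1), (-2.5616)·(-3.5616) - (1)·(1)) ≈ (8.1231, 4.5616, 8.1231).
  Let u = (8.1231, 4.5616, 8.1231).
  ||u|| = √((8.1231)² + (4.5616)² + (8.1231)²) = √(152.7775) ≈ 12.3603,  v_1 = u/||u|| ≈ (0.6572, 0.369, 0.6572) (||v_1|| = 1).

λ_1 = 7.5616,  λ_2 = 3.4384,  λ_3 = 3;  v_1 ≈ (0.6572, 0.369, 0.6572)


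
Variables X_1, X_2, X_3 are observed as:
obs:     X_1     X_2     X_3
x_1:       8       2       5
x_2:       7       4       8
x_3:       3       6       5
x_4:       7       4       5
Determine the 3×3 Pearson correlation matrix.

Step 1 — column means:
  mean(X_1) = (8 + 7 + 3 + 7) / 4 = 25/4 = 6.25
  mean(X_2) = (2 + 4 + 6 + 4) / 4 = 16/4 = 4
  mean(X_3) = (5 + 8 + 5 + 5) / 4 = 23/4 = 5.75

Step 2 — sample variances and covariances s[i,j] = (1/(n-1)) · Σ_k (x_{k,i} - mean_i) · (x_{k,j} - mean_j), with n-1 = 3:
  s[X_1,X_1] = ((1.75)·(1.75) + (0.75)·(0.75) + (-3.25)·(-3.25) + (0.75)·(0.75)) / 3 = 14.75/3 = 4.9167
  s[X_1,X_2] = ((1.75)·(-2) + (0.75)·(0) + (-3.25)·(2) + (0.75)·(0)) / 3 = -10/3 = -3.3333
  s[X_1,X_3] = ((1.75)·(-0.75) + (0.75)·(2.25) + (-3.25)·(-0.75) + (0.75)·(-0.75)) / 3 = 2.25/3 = 0.75
  s[X_2,X_2] = ((-2)·(-2) + (0)·(0) + (2)·(2) + (0)·(0)) / 3 = 8/3 = 2.6667
  s[X_2,X_3] = ((-2)·(-0.75) + (0)·(2.25) + (2)·(-0.75) + (0)·(-0.75)) / 3 = 0/3 = 0
  s[X_3,X_3] = ((-0.75)·(-0.75) + (2.25)·(2.25) + (-0.75)·(-0.75) + (-0.75)·(-0.75)) / 3 = 6.75/3 = 2.25
  Sample standard deviations s_i = √(s[i,i]):
  s(X_1) = √(4.9167) = 2.2174
  s(X_2) = √(2.6667) = 1.633
  s(X_3) = √(2.25) = 1.5

Step 3 — r_{ij} = s_{ij} / (s_i · s_j):
  r[X_1,X_1] = 1 (diagonal).
  r[X_1,X_2] = -3.3333 / (2.2174 · 1.633) = -3.3333 / 3.6209 = -0.9206
  r[X_1,X_3] = 0.75 / (2.2174 · 1.5) = 0.75 / 3.326 = 0.2255
  r[X_2,X_2] = 1 (diagonal).
  r[X_2,X_3] = 0 / (1.633 · 1.5) = 0 / 2.4495 = 0
  r[X_3,X_3] = 1 (diagonal).

R is symmetric with unit diagonal. Assembling:

R = [[1, -0.9206, 0.2255],
 [-0.9206, 1, 0],
 [0.2255, 0, 1]]


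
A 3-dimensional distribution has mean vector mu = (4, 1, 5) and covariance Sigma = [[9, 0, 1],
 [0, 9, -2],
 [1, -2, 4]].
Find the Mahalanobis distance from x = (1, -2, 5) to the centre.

Step 1 — centre the observation: (x - mu) = (-3, -3, 0).

Step 2 — invert Sigma (cofactor / det for 3×3, or solve directly):
  Sigma^{-1} = [[0.1147, -0.0072, -0.0323],
 [-0.0072, 0.1254, 0.0645],
 [-0.0323, 0.0645, 0.2903]].

Step 3 — form the quadratic (x - mu)^T · Sigma^{-1} · (x - mu):
  Sigma^{-1} · (x - mu) = (-0.3226, -0.3548, -0.0968).
  (x - mu)^T · [Sigma^{-1} · (x - mu)] = (-3)·(-0.3226) + (-3)·(-0.3548) + (0)·(-0.0968) = 2.0323.

Step 4 — take square root: d = √(2.0323) ≈ 1.4256.

d(x, mu) = √(2.0323) ≈ 1.4256


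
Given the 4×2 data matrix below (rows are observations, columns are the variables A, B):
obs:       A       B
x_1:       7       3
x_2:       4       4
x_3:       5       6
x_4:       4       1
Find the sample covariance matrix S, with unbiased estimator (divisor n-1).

Step 1 — column means:
  mean(A) = (7 + 4 + 5 + 4) / 4 = 20/4 = 5
  mean(B) = (3 + 4 + 6 + 1) / 4 = 14/4 = 3.5

Step 2 — sample covariance S[i,j] = (1/(n-1)) · Σ_k (x_{k,i} - mean_i) · (x_{k,j} - mean_j), with n-1 = 3.
  S[A,A] = ((2)·(2) + (-1)·(-1) + (0)·(0) + (-1)·(-1)) / 3 = 6/3 = 2
  S[A,B] = ((2)·(-0.5) + (-1)·(0.5) + (0)·(2.5) + (-1)·(-2.5)) / 3 = 1/3 = 0.3333
  S[B,B] = ((-0.5)·(-0.5) + (0.5)·(0.5) + (2.5)·(2.5) + (-2.5)·(-2.5)) / 3 = 13/3 = 4.3333

S is symmetric (S[j,i] = S[i,j]). Assembling:

S = [[2, 0.3333],
 [0.3333, 4.3333]]


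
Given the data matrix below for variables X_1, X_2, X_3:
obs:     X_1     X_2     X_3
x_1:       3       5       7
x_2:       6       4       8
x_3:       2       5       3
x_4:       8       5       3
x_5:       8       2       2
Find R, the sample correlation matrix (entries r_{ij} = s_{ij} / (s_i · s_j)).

Step 1 — column means:
  mean(X_1) = (3 + 6 + 2 + 8 + 8) / 5 = 27/5 = 5.4
  mean(X_2) = (5 + 4 + 5 + 5 + 2) / 5 = 21/5 = 4.2
  mean(X_3) = (7 + 8 + 3 + 3 + 2) / 5 = 23/5 = 4.6

Step 2 — sample variances and covariances s[i,j] = (1/(n-1)) · Σ_k (x_{k,i} - mean_i) · (x_{k,j} - mean_j), with n-1 = 4:
  s[X_1,X_1] = ((-2.4)·(-2.4) + (0.6)·(0.6) + (-3.4)·(-3.4) + (2.6)·(2.6) + (2.6)·(2.6)) / 4 = 31.2/4 = 7.8
  s[X_1,X_2] = ((-2.4)·(0.8) + (0.6)·(-0.2) + (-3.4)·(0.8) + (2.6)·(0.8) + (2.6)·(-2.2)) / 4 = -8.4/4 = -2.1
  s[X_1,X_3] = ((-2.4)·(2.4) + (0.6)·(3.4) + (-3.4)·(-1.6) + (2.6)·(-1.6) + (2.6)·(-2.6)) / 4 = -9.2/4 = -2.3
  s[X_2,X_2] = ((0.8)·(0.8) + (-0.2)·(-0.2) + (0.8)·(0.8) + (0.8)·(0.8) + (-2.2)·(-2.2)) / 4 = 6.8/4 = 1.7
  s[X_2,X_3] = ((0.8)·(2.4) + (-0.2)·(3.4) + (0.8)·(-1.6) + (0.8)·(-1.6) + (-2.2)·(-2.6)) / 4 = 4.4/4 = 1.1
  s[X_3,X_3] = ((2.4)·(2.4) + (3.4)·(3.4) + (-1.6)·(-1.6) + (-1.6)·(-1.6) + (-2.6)·(-2.6)) / 4 = 29.2/4 = 7.3
  Sample standard deviations s_i = √(s[i,i]):
  s(X_1) = √(7.8) = 2.7928
  s(X_2) = √(1.7) = 1.3038
  s(X_3) = √(7.3) = 2.7019

Step 3 — r_{ij} = s_{ij} / (s_i · s_j):
  r[X_1,X_1] = 1 (diagonal).
  r[X_1,X_2] = -2.1 / (2.7928 · 1.3038) = -2.1 / 3.6414 = -0.5767
  r[X_1,X_3] = -2.3 / (2.7928 · 2.7019) = -2.3 / 7.5459 = -0.3048
  r[X_2,X_2] = 1 (diagonal).
  r[X_2,X_3] = 1.1 / (1.3038 · 2.7019) = 1.1 / 3.5228 = 0.3123
  r[X_3,X_3] = 1 (diagonal).

R is symmetric with unit diagonal. Assembling:

R = [[1, -0.5767, -0.3048],
 [-0.5767, 1, 0.3123],
 [-0.3048, 0.3123, 1]]


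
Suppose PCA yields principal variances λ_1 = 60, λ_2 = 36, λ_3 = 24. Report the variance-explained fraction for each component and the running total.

Step 1 — total variance = trace(Sigma) = Σ λ_i = 60 + 36 + 24 = 120.

Step 2 — fraction explained by component i = λ_i / Σ λ:
  PC1: 60/120 = 0.5
  PC2: 36/120 = 0.3
  PC3: 24/120 = 0.2

Step 3 — cumulative fraction after k components = (λ_1 + ... + λ_k) / Σ λ:
  k = 1: 60/120 = 0.5
  k = 2: (60 + 36)/120 = 96/120 = 0.8
  k = 3: (60 + 36 + 24)/120 = 120/120 = 1

Summary (fraction, with percent):

explained: PC1 0.5 (50%), PC2 0.3 (30%), PC3 0.2 (20%);  cumulative: 0.5, 0.8, 1


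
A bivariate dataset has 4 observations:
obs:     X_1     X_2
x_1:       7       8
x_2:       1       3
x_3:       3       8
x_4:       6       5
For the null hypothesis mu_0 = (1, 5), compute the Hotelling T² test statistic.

Step 1 — sample mean vector:
  mean(X_1) = (7 + 1 + 3 + 6) / 4 = 17/4 = 4.25
  mean(X_2) = (8 + 3 + 8 + 5) / 4 = 24/4 = 6
  x̄ = (4.25, 6),  deviation x̄ - mu_0 = (4.25, 6) - (1, 5) = (3.25, 1).

Step 2 — sample covariance matrix, S[i,j] = (1/(n-1)) · Σ_k (x_{k,i} - mean_i) · (x_{k,j} - mean_j), divisor n-1 = 3:
  S[X_1,X_1] = ((2.75)·(2.75) + (-3.25)·(-3.25) + (-1.25)·(-1.25) + (1.75)·(1.75)) / 3 = 22.75/3 = 7.5833
  S[X_1,X_2] = ((2.75)·(2) + (-3.25)·(-3) + (-1.25)·(2) + (1.75)·(-1)) / 3 = 11/3 = 3.6667
  S[X_2,X_2] = ((2)·(2) + (-3)·(-3) + (2)·(2) + (-1)·(-1)) / 3 = 18/3 = 6
  S = [[7.5833, 3.6667],
 [3.6667, 6]].

Step 3 — invert S. det(S) = 7.5833·6 - (3.6667)² = 32.0556.
  S^{-1} = (1/det) · [[d, -b], [-b, a]] = [[0.1872, -0.1144],
 [-0.1144, 0.2366]].

Step 4 — quadratic form (x̄ - mu_0)^T · S^{-1} · (x̄ - mu_0):
  S^{-1} · (x̄ - mu_0) = (0.4939, -0.1352),
  (x̄ - mu_0)^T · [...] = (3.25)·(0.4939) + (1)·(-0.1352) = 1.4701.

Step 5 — scale by n: T² = 4 · 1.4701 = 5.8804.

T² ≈ 5.8804


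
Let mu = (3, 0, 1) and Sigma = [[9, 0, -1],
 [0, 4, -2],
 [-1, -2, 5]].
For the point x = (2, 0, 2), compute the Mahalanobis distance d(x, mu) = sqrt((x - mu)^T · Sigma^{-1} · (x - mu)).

Step 1 — centre the observation: (x - mu) = (-1, 0, 1).

Step 2 — invert Sigma (cofactor / det for 3×3, or solve directly):
  Sigma^{-1} = [[0.1143, 0.0143, 0.0286],
 [0.0143, 0.3143, 0.1286],
 [0.0286, 0.1286, 0.2571]].

Step 3 — form the quadratic (x - mu)^T · Sigma^{-1} · (x - mu):
  Sigma^{-1} · (x - mu) = (-0.0857, 0.1143, 0.2286).
  (x - mu)^T · [Sigma^{-1} · (x - mu)] = (-1)·(-0.0857) + (0)·(0.1143) + (1)·(0.2286) = 0.3143.

Step 4 — take square root: d = √(0.3143) ≈ 0.5606.

d(x, mu) = √(0.3143) ≈ 0.5606


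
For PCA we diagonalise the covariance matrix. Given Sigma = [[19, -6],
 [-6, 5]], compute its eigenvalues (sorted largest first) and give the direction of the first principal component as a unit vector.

Step 1 — characteristic polynomial of 2×2 Sigma:
  det(Sigma - λI) = λ² - trace · λ + det = 0.
  trace = 19 + 5 = 24, det = 19·5 - (-6)² = 59.
Step 2 — discriminant:
  Δ = trace² - 4·det = 576 - 236 = 340.
Step 3 — eigenvalues:
  λ = (trace ± √Δ)/2 = (24 ± 18.4391)/2,
  λ_1 = 21.2195,  λ_2 = 2.7805.

Step 4 — unit eigenvector for λ_1: solve (Sigma - λ_1 I)v = 0. First row:
  (19 - 21.2195)·v_x + (-6)·v_y = 0, i.e. (-2.2195)·v_x + (-6)·v_y = 0,
  so v ∝ (b, λ_1 - a) = (-6, 2.2195); multiply by -1 so the first entry is positive: u = (6, -2.2195).
  ||u|| = √((6)² + (-2.2195)²) = √(40.9264) ≈ 6.3974,
  v_1 = u/||u|| ≈ (0.9379, -0.3469) (||v_1|| = 1).

λ_1 = 21.2195,  λ_2 = 2.7805;  v_1 ≈ (0.9379, -0.3469)


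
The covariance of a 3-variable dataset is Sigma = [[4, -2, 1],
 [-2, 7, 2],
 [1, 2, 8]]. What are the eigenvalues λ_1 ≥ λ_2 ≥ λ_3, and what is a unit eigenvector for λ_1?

Step 1 — characteristic polynomial p(λ) = det(λI - Sigma) = λ³ - tr·λ² + c_1·λ - det, where tr = trace, c_1 = sum of the principal 2×2 minors, det = det(Sigma):
  tr = 4 + 7 + 8 = 19,
  c_1 = (4·7 - (-2)²) + (4·8 - (1)²) + (7·8 - (2)²) = 24 + 31 + 52 = 107,
  det = 4·(7·8 - (2)²) - (-2)·((-2)·8 - (2)·(1)) + (1)·((-2)·(2) - 7·(1)) = 4·(52) - (-2)·(-18) + (1)·(-11) = 161.
  So p(λ) = λ³ - 19λ² + 107λ - 161.
Step 2 — look for an integer root (rational root theorem: any rational root is an integer divisor of 161). Testing λ = 7:
  p(7) = 343 - 931 + 749 - 161 = 0  ✓
  Dividing out (λ - 7): p(λ) = (λ - 7)(λ² - 12λ + 23).
Step 3 — remaining eigenvalues from the quadratic λ² - 12λ + 23 = 0:
  Δ = 12² - 4·23 = 144 - 92 = 52,  λ = (12 ± √52)/2 = (12 ± 7.2111)/2 ≈ 9.6056 or 2.3944.
  Sorted: λ_1 = 9.6056,  λ_2 = 7,  λ_3 = 2.3944  (check: sum = 19 = tr ✓).

Step 4 — unit eigenvector for λ_1 ≈ 9.6056: v spans the null space of (Sigma - λ_1 I), whose rows are
  r_1 = (-5.6056, -2, 1),  r_2 = (-2, -2.6056, 2),  r_3 = (1, 2, -1.6056).
  v is orthogonal to every row, so take v ∝ r_1 × r_2 = ((-2)·(2) - (1)·(-2.6056), (1)·(-2) - (-5.6056)·(2), (-5.6056)·(-2.6056) - (-2)·(-2)) ≈ (-1.3944, 9.2111, 10.6056).
  Rescale (multiply by -1 so the first nonzero entry is positive): u = (1.3944, -9.2111, -10.6056).
  ||u|| = √((1.3944)² + (-9.2111)² + (-10.6056)²) = √(199.2666) ≈ 14.1162,  v_1 = u/||u|| ≈ (0.0988, -0.6525, -0.7513) (||v_1|| = 1).

λ_1 = 9.6056,  λ_2 = 7,  λ_3 = 2.3944;  v_1 ≈ (0.0988, -0.6525, -0.7513)


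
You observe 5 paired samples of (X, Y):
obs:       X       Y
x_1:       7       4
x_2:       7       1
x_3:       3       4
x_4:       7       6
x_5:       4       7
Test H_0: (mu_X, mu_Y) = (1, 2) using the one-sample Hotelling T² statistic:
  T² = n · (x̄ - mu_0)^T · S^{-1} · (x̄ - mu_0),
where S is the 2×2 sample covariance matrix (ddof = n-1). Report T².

Step 1 — sample mean vector:
  mean(X) = (7 + 7 + 3 + 7 + 4) / 5 = 28/5 = 5.6
  mean(Y) = (4 + 1 + 4 + 6 + 7) / 5 = 22/5 = 4.4
  x̄ = (5.6, 4.4),  deviation x̄ - mu_0 = (5.6, 4.4) - (1, 2) = (4.6, 2.4).

Step 2 — sample covariance matrix, S[i,j] = (1/(n-1)) · Σ_k (x_{k,i} - mean_i) · (x_{k,j} - mean_j), divisor n-1 = 4:
  S[X,X] = ((1.4)·(1.4) + (1.4)·(1.4) + (-2.6)·(-2.6) + (1.4)·(1.4) + (-1.6)·(-1.6)) / 4 = 15.2/4 = 3.8
  S[X,Y] = ((1.4)·(-0.4) + (1.4)·(-3.4) + (-2.6)·(-0.4) + (1.4)·(1.6) + (-1.6)·(2.6)) / 4 = -6.2/4 = -1.55
  S[Y,Y] = ((-0.4)·(-0.4) + (-3.4)·(-3.4) + (-0.4)·(-0.4) + (1.6)·(1.6) + (2.6)·(2.6)) / 4 = 21.2/4 = 5.3
  S = [[3.8, -1.55],
 [-1.55, 5.3]].

Step 3 — invert S. det(S) = 3.8·5.3 - (-1.55)² = 17.7375.
  S^{-1} = (1/det) · [[d, -b], [-b, a]] = [[0.2988, 0.0874],
 [0.0874, 0.2142]].

Step 4 — quadratic form (x̄ - mu_0)^T · S^{-1} · (x̄ - mu_0):
  S^{-1} · (x̄ - mu_0) = (1.5842, 0.9161),
  (x̄ - mu_0)^T · [...] = (4.6)·(1.5842) + (2.4)·(0.9161) = 9.4861.

Step 5 — scale by n: T² = 5 · 9.4861 = 47.4306.

T² ≈ 47.4306


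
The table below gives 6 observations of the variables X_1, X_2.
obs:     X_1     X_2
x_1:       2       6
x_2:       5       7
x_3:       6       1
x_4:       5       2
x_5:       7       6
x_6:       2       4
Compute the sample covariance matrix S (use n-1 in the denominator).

Step 1 — column means:
  mean(X_1) = (2 + 5 + 6 + 5 + 7 + 2) / 6 = 27/6 = 4.5
  mean(X_2) = (6 + 7 + 1 + 2 + 6 + 4) / 6 = 26/6 = 4.3333

Step 2 — sample covariance S[i,j] = (1/(n-1)) · Σ_k (x_{k,i} - mean_i) · (x_{k,j} - mean_j), with n-1 = 5.
  S[X_1,X_1] = ((-2.5)·(-2.5) + (0.5)·(0.5) + (1.5)·(1.5) + (0.5)·(0.5) + (2.5)·(2.5) + (-2.5)·(-2.5)) / 5 = 21.5/5 = 4.3
  S[X_1,X_2] = ((-2.5)·(1.6667) + (0.5)·(2.6667) + (1.5)·(-3.3333) + (0.5)·(-2.3333) + (2.5)·(1.6667) + (-2.5)·(-0.3333)) / 5 = -4/5 = -0.8
  S[X_2,X_2] = ((1.6667)·(1.6667) + (2.6667)·(2.6667) + (-3.3333)·(-3.3333) + (-2.3333)·(-2.3333) + (1.6667)·(1.6667) + (-0.3333)·(-0.3333)) / 5 = 29.3333/5 = 5.8667

S is symmetric (S[j,i] = S[i,j]). Assembling:

S = [[4.3, -0.8],
 [-0.8, 5.8667]]


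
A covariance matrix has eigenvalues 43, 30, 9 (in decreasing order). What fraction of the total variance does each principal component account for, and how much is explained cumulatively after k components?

Step 1 — total variance = trace(Sigma) = Σ λ_i = 43 + 30 + 9 = 82.

Step 2 — fraction explained by component i = λ_i / Σ λ:
  PC1: 43/82 = 0.5244
  PC2: 30/82 = 0.3659
  PC3: 9/82 = 0.1098

Step 3 — cumulative fraction after k components = (λ_1 + ... + λ_k) / Σ λ:
  k = 1: 43/82 = 0.5244
  k = 2: (43 + 30)/82 = 73/82 = 0.8902
  k = 3: (43 + 30 + 9)/82 = 82/82 = 1

Summary (fraction, with percent):

explained: PC1 0.5244 (52.44%), PC2 0.3659 (36.59%), PC3 0.1098 (10.98%);  cumulative: 0.5244, 0.8902, 1


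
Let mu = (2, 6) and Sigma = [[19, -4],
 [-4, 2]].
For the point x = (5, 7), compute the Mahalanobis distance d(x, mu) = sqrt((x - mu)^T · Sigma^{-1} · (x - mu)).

Step 1 — centre the observation: (x - mu) = (3, 1).

Step 2 — invert Sigma. det(Sigma) = 19·2 - (-4)² = 22.
  Sigma^{-1} = (1/det) · [[d, -b], [-b, a]] = [[0.0909, 0.1818],
 [0.1818, 0.8636]].

Step 3 — form the quadratic (x - mu)^T · Sigma^{-1} · (x - mu):
  Sigma^{-1} · (x - mu) = (0.4545, 1.4091).
  (x - mu)^T · [Sigma^{-1} · (x - mu)] = (3)·(0.4545) + (1)·(1.4091) = 2.7727.

Step 4 — take square root: d = √(2.7727) ≈ 1.6652.

d(x, mu) = √(2.7727) ≈ 1.6652


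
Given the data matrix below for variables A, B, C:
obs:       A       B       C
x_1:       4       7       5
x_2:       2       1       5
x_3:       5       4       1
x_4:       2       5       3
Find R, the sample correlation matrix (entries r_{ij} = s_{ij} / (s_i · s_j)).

Step 1 — column means:
  mean(A) = (4 + 2 + 5 + 2) / 4 = 13/4 = 3.25
  mean(B) = (7 + 1 + 4 + 5) / 4 = 17/4 = 4.25
  mean(C) = (5 + 5 + 1 + 3) / 4 = 14/4 = 3.5

Step 2 — sample variances and covariances s[i,j] = (1/(n-1)) · Σ_k (x_{k,i} - mean_i) · (x_{k,j} - mean_j), with n-1 = 3:
  s[A,A] = ((0.75)·(0.75) + (-1.25)·(-1.25) + (1.75)·(1.75) + (-1.25)·(-1.25)) / 3 = 6.75/3 = 2.25
  s[A,B] = ((0.75)·(2.75) + (-1.25)·(-3.25) + (1.75)·(-0.25) + (-1.25)·(0.75)) / 3 = 4.75/3 = 1.5833
  s[A,C] = ((0.75)·(1.5) + (-1.25)·(1.5) + (1.75)·(-2.5) + (-1.25)·(-0.5)) / 3 = -4.5/3 = -1.5
  s[B,B] = ((2.75)·(2.75) + (-3.25)·(-3.25) + (-0.25)·(-0.25) + (0.75)·(0.75)) / 3 = 18.75/3 = 6.25
  s[B,C] = ((2.75)·(1.5) + (-3.25)·(1.5) + (-0.25)·(-2.5) + (0.75)·(-0.5)) / 3 = -0.5/3 = -0.1667
  s[C,C] = ((1.5)·(1.5) + (1.5)·(1.5) + (-2.5)·(-2.5) + (-0.5)·(-0.5)) / 3 = 11/3 = 3.6667
  Sample standard deviations s_i = √(s[i,i]):
  s(A) = √(2.25) = 1.5
  s(B) = √(6.25) = 2.5
  s(C) = √(3.6667) = 1.9149

Step 3 — r_{ij} = s_{ij} / (s_i · s_j):
  r[A,A] = 1 (diagonal).
  r[A,B] = 1.5833 / (1.5 · 2.5) = 1.5833 / 3.75 = 0.4222
  r[A,C] = -1.5 / (1.5 · 1.9149) = -1.5 / 2.8723 = -0.5222
  r[B,B] = 1 (diagonal).
  r[B,C] = -0.1667 / (2.5 · 1.9149) = -0.1667 / 4.7871 = -0.0348
  r[C,C] = 1 (diagonal).

R is symmetric with unit diagonal. Assembling:

R = [[1, 0.4222, -0.5222],
 [0.4222, 1, -0.0348],
 [-0.5222, -0.0348, 1]]


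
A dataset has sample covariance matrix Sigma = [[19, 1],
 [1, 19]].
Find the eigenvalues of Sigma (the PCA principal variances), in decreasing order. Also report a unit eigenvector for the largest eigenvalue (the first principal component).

Step 1 — characteristic polynomial of 2×2 Sigma:
  det(Sigma - λI) = λ² - trace · λ + det = 0.
  trace = 19 + 19 = 38, det = 19·19 - (1)² = 360.
Step 2 — discriminant:
  Δ = trace² - 4·det = 1444 - 1440 = 4.
Step 3 — eigenvalues:
  λ = (trace ± √Δ)/2 = (38 ± 2)/2,
  λ_1 = 20,  λ_2 = 18.

Step 4 — unit eigenvector for λ_1: solve (Sigma - λ_1 I)v = 0. First row:
  (19 - 20)·v_x + (1)·v_y = 0, i.e. (-1)·v_x + (1)·v_y = 0,
  so v ∝ (b, λ_1 - a) = (1, 1) = u.
  ||u|| = √((1)² + (1)²) = √(2) ≈ 1.4142,
  v_1 = u/||u|| ≈ (0.7071, 0.7071) (||v_1|| = 1).

λ_1 = 20,  λ_2 = 18;  v_1 ≈ (0.7071, 0.7071)


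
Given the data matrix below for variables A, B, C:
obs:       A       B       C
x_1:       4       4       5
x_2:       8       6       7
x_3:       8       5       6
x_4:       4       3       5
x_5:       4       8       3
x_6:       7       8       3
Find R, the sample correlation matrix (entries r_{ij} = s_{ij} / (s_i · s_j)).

Step 1 — column means:
  mean(A) = (4 + 8 + 8 + 4 + 4 + 7) / 6 = 35/6 = 5.8333
  mean(B) = (4 + 6 + 5 + 3 + 8 + 8) / 6 = 34/6 = 5.6667
  mean(C) = (5 + 7 + 6 + 5 + 3 + 3) / 6 = 29/6 = 4.8333

Step 2 — sample variances and covariances s[i,j] = (1/(n-1)) · Σ_k (x_{k,i} - mean_i) · (x_{k,j} - mean_j), with n-1 = 5:
  s[A,A] = ((-1.8333)·(-1.8333) + (2.1667)·(2.1667) + (2.1667)·(2.1667) + (-1.8333)·(-1.8333) + (-1.8333)·(-1.8333) + (1.1667)·(1.1667)) / 5 = 20.8333/5 = 4.1667
  s[A,B] = ((-1.8333)·(-1.6667) + (2.1667)·(0.3333) + (2.1667)·(-0.6667) + (-1.8333)·(-2.6667) + (-1.8333)·(2.3333) + (1.1667)·(2.3333)) / 5 = 5.6667/5 = 1.1333
  s[A,C] = ((-1.8333)·(0.1667) + (2.1667)·(2.1667) + (2.1667)·(1.1667) + (-1.8333)·(0.1667) + (-1.8333)·(-1.8333) + (1.1667)·(-1.8333)) / 5 = 7.8333/5 = 1.5667
  s[B,B] = ((-1.6667)·(-1.6667) + (0.3333)·(0.3333) + (-0.6667)·(-0.6667) + (-2.6667)·(-2.6667) + (2.3333)·(2.3333) + (2.3333)·(2.3333)) / 5 = 21.3333/5 = 4.2667
  s[B,C] = ((-1.6667)·(0.1667) + (0.3333)·(2.1667) + (-0.6667)·(1.1667) + (-2.6667)·(0.1667) + (2.3333)·(-1.8333) + (2.3333)·(-1.8333)) / 5 = -9.3333/5 = -1.8667
  s[C,C] = ((0.1667)·(0.1667) + (2.1667)·(2.1667) + (1.1667)·(1.1667) + (0.1667)·(0.1667) + (-1.8333)·(-1.8333) + (-1.8333)·(-1.8333)) / 5 = 12.8333/5 = 2.5667
  Sample standard deviations s_i = √(s[i,i]):
  s(A) = √(4.1667) = 2.0412
  s(B) = √(4.2667) = 2.0656
  s(C) = √(2.5667) = 1.6021

Step 3 — r_{ij} = s_{ij} / (s_i · s_j):
  r[A,A] = 1 (diagonal).
  r[A,B] = 1.1333 / (2.0412 · 2.0656) = 1.1333 / 4.2164 = 0.2688
  r[A,C] = 1.5667 / (2.0412 · 1.6021) = 1.5667 / 3.2702 = 0.4791
  r[B,B] = 1 (diagonal).
  r[B,C] = -1.8667 / (2.0656 · 1.6021) = -1.8667 / 3.3092 = -0.5641
  r[C,C] = 1 (diagonal).

R is symmetric with unit diagonal. Assembling:

R = [[1, 0.2688, 0.4791],
 [0.2688, 1, -0.5641],
 [0.4791, -0.5641, 1]]


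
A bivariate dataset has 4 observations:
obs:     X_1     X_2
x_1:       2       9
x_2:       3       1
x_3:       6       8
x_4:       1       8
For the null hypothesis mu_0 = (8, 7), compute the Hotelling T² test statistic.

Step 1 — sample mean vector:
  mean(X_1) = (2 + 3 + 6 + 1) / 4 = 12/4 = 3
  mean(X_2) = (9 + 1 + 8 + 8) / 4 = 26/4 = 6.5
  x̄ = (3, 6.5),  deviation x̄ - mu_0 = (3, 6.5) - (8, 7) = (-5, -0.5).

Step 2 — sample covariance matrix, S[i,j] = (1/(n-1)) · Σ_k (x_{k,i} - mean_i) · (x_{k,j} - mean_j), divisor n-1 = 3:
  S[X_1,X_1] = ((-1)·(-1) + (0)·(0) + (3)·(3) + (-2)·(-2)) / 3 = 14/3 = 4.6667
  S[X_1,X_2] = ((-1)·(2.5) + (0)·(-5.5) + (3)·(1.5) + (-2)·(1.5)) / 3 = -1/3 = -0.3333
  S[X_2,X_2] = ((2.5)·(2.5) + (-5.5)·(-5.5) + (1.5)·(1.5) + (1.5)·(1.5)) / 3 = 41/3 = 13.6667
  S = [[4.6667, -0.3333],
 [-0.3333, 13.6667]].

Step 3 — invert S. det(S) = 4.6667·13.6667 - (-0.3333)² = 63.6667.
  S^{-1} = (1/det) · [[d, -b], [-b, a]] = [[0.2147, 0.0052],
 [0.0052, 0.0733]].

Step 4 — quadratic form (x̄ - mu_0)^T · S^{-1} · (x̄ - mu_0):
  S^{-1} · (x̄ - mu_0) = (-1.0759, -0.0628),
  (x̄ - mu_0)^T · [...] = (-5)·(-1.0759) + (-0.5)·(-0.0628) = 5.411.

Step 5 — scale by n: T² = 4 · 5.411 = 21.644.

T² ≈ 21.644


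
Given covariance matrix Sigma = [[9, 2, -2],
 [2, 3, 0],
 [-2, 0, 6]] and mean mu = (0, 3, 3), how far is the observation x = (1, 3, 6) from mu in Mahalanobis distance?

Step 1 — centre the observation: (x - mu) = (1, 0, 3).

Step 2 — invert Sigma (cofactor / det for 3×3, or solve directly):
  Sigma^{-1} = [[0.1429, -0.0952, 0.0476],
 [-0.0952, 0.3968, -0.0317],
 [0.0476, -0.0317, 0.1825]].

Step 3 — form the quadratic (x - mu)^T · Sigma^{-1} · (x - mu):
  Sigma^{-1} · (x - mu) = (0.2857, -0.1905, 0.5952).
  (x - mu)^T · [Sigma^{-1} · (x - mu)] = (1)·(0.2857) + (0)·(-0.1905) + (3)·(0.5952) = 2.0714.

Step 4 — take square root: d = √(2.0714) ≈ 1.4392.

d(x, mu) = √(2.0714) ≈ 1.4392


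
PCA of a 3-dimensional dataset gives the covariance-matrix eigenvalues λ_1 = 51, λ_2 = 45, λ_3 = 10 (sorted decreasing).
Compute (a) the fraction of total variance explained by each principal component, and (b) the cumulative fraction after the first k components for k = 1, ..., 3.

Step 1 — total variance = trace(Sigma) = Σ λ_i = 51 + 45 + 10 = 106.

Step 2 — fraction explained by component i = λ_i / Σ λ:
  PC1: 51/106 = 0.4811
  PC2: 45/106 = 0.4245
  PC3: 10/106 = 0.0943

Step 3 — cumulative fraction after k components = (λ_1 + ... + λ_k) / Σ λ:
  k = 1: 51/106 = 0.4811
  k = 2: (51 + 45)/106 = 96/106 = 0.9057
  k = 3: (51 + 45 + 10)/106 = 106/106 = 1

Summary (fraction, with percent):

explained: PC1 0.4811 (48.11%), PC2 0.4245 (42.45%), PC3 0.0943 (9.43%);  cumulative: 0.4811, 0.9057, 1


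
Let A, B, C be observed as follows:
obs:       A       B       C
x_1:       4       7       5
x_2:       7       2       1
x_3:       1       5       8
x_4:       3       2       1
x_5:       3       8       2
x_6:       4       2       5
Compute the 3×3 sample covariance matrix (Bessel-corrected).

Step 1 — column means:
  mean(A) = (4 + 7 + 1 + 3 + 3 + 4) / 6 = 22/6 = 3.6667
  mean(B) = (7 + 2 + 5 + 2 + 8 + 2) / 6 = 26/6 = 4.3333
  mean(C) = (5 + 1 + 8 + 1 + 2 + 5) / 6 = 22/6 = 3.6667

Step 2 — sample covariance S[i,j] = (1/(n-1)) · Σ_k (x_{k,i} - mean_i) · (x_{k,j} - mean_j), with n-1 = 5.
  S[A,A] = ((0.3333)·(0.3333) + (3.3333)·(3.3333) + (-2.6667)·(-2.6667) + (-0.6667)·(-0.6667) + (-0.6667)·(-0.6667) + (0.3333)·(0.3333)) / 5 = 19.3333/5 = 3.8667
  S[A,B] = ((0.3333)·(2.6667) + (3.3333)·(-2.3333) + (-2.6667)·(0.6667) + (-0.6667)·(-2.3333) + (-0.6667)·(3.6667) + (0.3333)·(-2.3333)) / 5 = -10.3333/5 = -2.0667
  S[A,C] = ((0.3333)·(1.3333) + (3.3333)·(-2.6667) + (-2.6667)·(4.3333) + (-0.6667)·(-2.6667) + (-0.6667)·(-1.6667) + (0.3333)·(1.3333)) / 5 = -16.6667/5 = -3.3333
  S[B,B] = ((2.6667)·(2.6667) + (-2.3333)·(-2.3333) + (0.6667)·(0.6667) + (-2.3333)·(-2.3333) + (3.6667)·(3.6667) + (-2.3333)·(-2.3333)) / 5 = 37.3333/5 = 7.4667
  S[B,C] = ((2.6667)·(1.3333) + (-2.3333)·(-2.6667) + (0.6667)·(4.3333) + (-2.3333)·(-2.6667) + (3.6667)·(-1.6667) + (-2.3333)·(1.3333)) / 5 = 9.6667/5 = 1.9333
  S[C,C] = ((1.3333)·(1.3333) + (-2.6667)·(-2.6667) + (4.3333)·(4.3333) + (-2.6667)·(-2.6667) + (-1.6667)·(-1.6667) + (1.3333)·(1.3333)) / 5 = 39.3333/5 = 7.8667

S is symmetric (S[j,i] = S[i,j]). Assembling:

S = [[3.8667, -2.0667, -3.3333],
 [-2.0667, 7.4667, 1.9333],
 [-3.3333, 1.9333, 7.8667]]


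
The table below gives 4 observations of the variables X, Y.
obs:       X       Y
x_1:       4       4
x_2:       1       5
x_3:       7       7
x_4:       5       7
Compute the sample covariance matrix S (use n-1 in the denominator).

Step 1 — column means:
  mean(X) = (4 + 1 + 7 + 5) / 4 = 17/4 = 4.25
  mean(Y) = (4 + 5 + 7 + 7) / 4 = 23/4 = 5.75

Step 2 — sample covariance S[i,j] = (1/(n-1)) · Σ_k (x_{k,i} - mean_i) · (x_{k,j} - mean_j), with n-1 = 3.
  S[X,X] = ((-0.25)·(-0.25) + (-3.25)·(-3.25) + (2.75)·(2.75) + (0.75)·(0.75)) / 3 = 18.75/3 = 6.25
  S[X,Y] = ((-0.25)·(-1.75) + (-3.25)·(-0.75) + (2.75)·(1.25) + (0.75)·(1.25)) / 3 = 7.25/3 = 2.4167
  S[Y,Y] = ((-1.75)·(-1.75) + (-0.75)·(-0.75) + (1.25)·(1.25) + (1.25)·(1.25)) / 3 = 6.75/3 = 2.25

S is symmetric (S[j,i] = S[i,j]). Assembling:

S = [[6.25, 2.4167],
 [2.4167, 2.25]]


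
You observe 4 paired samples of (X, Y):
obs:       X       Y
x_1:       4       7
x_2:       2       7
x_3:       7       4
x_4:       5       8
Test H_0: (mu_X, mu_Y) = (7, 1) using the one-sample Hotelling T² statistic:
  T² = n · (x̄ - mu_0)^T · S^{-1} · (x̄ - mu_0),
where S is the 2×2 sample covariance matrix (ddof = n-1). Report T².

Step 1 — sample mean vector:
  mean(X) = (4 + 2 + 7 + 5) / 4 = 18/4 = 4.5
  mean(Y) = (7 + 7 + 4 + 8) / 4 = 26/4 = 6.5
  x̄ = (4.5, 6.5),  deviation x̄ - mu_0 = (4.5, 6.5) - (7, 1) = (-2.5, 5.5).

Step 2 — sample covariance matrix, S[i,j] = (1/(n-1)) · Σ_k (x_{k,i} - mean_i) · (x_{k,j} - mean_j), divisor n-1 = 3:
  S[X,X] = ((-0.5)·(-0.5) + (-2.5)·(-2.5) + (2.5)·(2.5) + (0.5)·(0.5)) / 3 = 13/3 = 4.3333
  S[X,Y] = ((-0.5)·(0.5) + (-2.5)·(0.5) + (2.5)·(-2.5) + (0.5)·(1.5)) / 3 = -7/3 = -2.3333
  S[Y,Y] = ((0.5)·(0.5) + (0.5)·(0.5) + (-2.5)·(-2.5) + (1.5)·(1.5)) / 3 = 9/3 = 3
  S = [[4.3333, -2.3333],
 [-2.3333, 3]].

Step 3 — invert S. det(S) = 4.3333·3 - (-2.3333)² = 7.5556.
  S^{-1} = (1/det) · [[d, -b], [-b, a]] = [[0.3971, 0.3088],
 [0.3088, 0.5735]].

Step 4 — quadratic form (x̄ - mu_0)^T · S^{-1} · (x̄ - mu_0):
  S^{-1} · (x̄ - mu_0) = (0.7059, 2.3824),
  (x̄ - mu_0)^T · [...] = (-2.5)·(0.7059) + (5.5)·(2.3824) = 11.3382.

Step 5 — scale by n: T² = 4 · 11.3382 = 45.3529.

T² ≈ 45.3529


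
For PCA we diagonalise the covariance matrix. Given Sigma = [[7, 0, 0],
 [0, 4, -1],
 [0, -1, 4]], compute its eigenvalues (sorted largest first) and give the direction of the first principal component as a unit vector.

Step 1 — characteristic polynomial p(λ) = det(λI - Sigma) = λ³ - tr·λ² + c_1·λ - det, where tr = trace, c_1 = sum of the principal 2×2 minors, det = det(Sigma):
  tr = 7 + 4 + 4 = 15,
  c_1 = (7·4 - (0)²) + (7·4 - (0)²) + (4·4 - (-1)²) = 28 + 28 + 15 = 71,
  det = 7·(4·4 - (-1)²) - (0)·((0)·4 - (-1)·(0)) + (0)·((0)·(-1) - 4·(0)) = 7·(15) - (0)·(0) + (0)·(0) = 105.
  So p(λ) = λ³ - 15λ² + 71λ - 105.
Step 2 — look for an integer root (rational root theorem: any rational root is an integer divisor of 105). Testing λ = 3:
  p(3) = 27 - 135 + 213 - 105 = 0  ✓
  Dividing out (λ - 3): p(λ) = (λ - 3)(λ² - 12λ + 35).
Step 3 — remaining eigenvalues from the quadratic λ² - 12λ + 35 = 0:
  Δ = 12² - 4·35 = 144 - 140 = 4,  λ = (12 ± √4)/2 = (12 ± 2)/2 = 7 or 5.
  Sorted: λ_1 = 7,  λ_2 = 5,  λ_3 = 3  (check: sum = 15 = tr ✓).

Step 4 — unit eigenvector for λ_1 = 7: v spans the null space of (Sigma - λ_1 I), whose rows are
  r_1 = (0, 0, 0),  r_2 = (0, -3, -1),  r_3 = (0, -1, -3).
  v is orthogonal to every row, so take v ∝ r_2 × r_3 = ((-3)·(-3) - (-1)·(-1), (-1)·(0) - (0)·(-3), (0)·(-1) - (-3)·(0)) = (8, 0, 0).
  Rescale (divide by 8): u = (1, 0, 0).
  ||u|| = √((1)² + (0)² + (0)²) = √(1) = 1,  v_1 = u/||u|| ≈ (1, 0, 0) (||v_1|| = 1).

λ_1 = 7,  λ_2 = 5,  λ_3 = 3;  v_1 ≈ (1, 0, 0)


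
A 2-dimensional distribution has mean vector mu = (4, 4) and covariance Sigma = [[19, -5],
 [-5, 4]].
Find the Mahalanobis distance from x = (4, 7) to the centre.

Step 1 — centre the observation: (x - mu) = (0, 3).

Step 2 — invert Sigma. det(Sigma) = 19·4 - (-5)² = 51.
  Sigma^{-1} = (1/det) · [[d, -b], [-b, a]] = [[0.0784, 0.098],
 [0.098, 0.3725]].

Step 3 — form the quadratic (x - mu)^T · Sigma^{-1} · (x - mu):
  Sigma^{-1} · (x - mu) = (0.2941, 1.1176).
  (x - mu)^T · [Sigma^{-1} · (x - mu)] = (0)·(0.2941) + (3)·(1.1176) = 3.3529.

Step 4 — take square root: d = √(3.3529) ≈ 1.8311.

d(x, mu) = √(3.3529) ≈ 1.8311


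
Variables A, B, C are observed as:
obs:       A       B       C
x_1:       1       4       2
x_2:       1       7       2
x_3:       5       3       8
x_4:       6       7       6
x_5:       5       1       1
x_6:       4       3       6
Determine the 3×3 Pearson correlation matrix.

Step 1 — column means:
  mean(A) = (1 + 1 + 5 + 6 + 5 + 4) / 6 = 22/6 = 3.6667
  mean(B) = (4 + 7 + 3 + 7 + 1 + 3) / 6 = 25/6 = 4.1667
  mean(C) = (2 + 2 + 8 + 6 + 1 + 6) / 6 = 25/6 = 4.1667

Step 2 — sample variances and covariances s[i,j] = (1/(n-1)) · Σ_k (x_{k,i} - mean_i) · (x_{k,j} - mean_j), with n-1 = 5:
  s[A,A] = ((-2.6667)·(-2.6667) + (-2.6667)·(-2.6667) + (1.3333)·(1.3333) + (2.3333)·(2.3333) + (1.3333)·(1.3333) + (0.3333)·(0.3333)) / 5 = 23.3333/5 = 4.6667
  s[A,B] = ((-2.6667)·(-0.1667) + (-2.6667)·(2.8333) + (1.3333)·(-1.1667) + (2.3333)·(2.8333) + (1.3333)·(-3.1667) + (0.3333)·(-1.1667)) / 5 = -6.6667/5 = -1.3333
  s[A,C] = ((-2.6667)·(-2.1667) + (-2.6667)·(-2.1667) + (1.3333)·(3.8333) + (2.3333)·(1.8333) + (1.3333)·(-3.1667) + (0.3333)·(1.8333)) / 5 = 17.3333/5 = 3.4667
  s[B,B] = ((-0.1667)·(-0.1667) + (2.8333)·(2.8333) + (-1.1667)·(-1.1667) + (2.8333)·(2.8333) + (-3.1667)·(-3.1667) + (-1.1667)·(-1.1667)) / 5 = 28.8333/5 = 5.7667
  s[B,C] = ((-0.1667)·(-2.1667) + (2.8333)·(-2.1667) + (-1.1667)·(3.8333) + (2.8333)·(1.8333) + (-3.1667)·(-3.1667) + (-1.1667)·(1.8333)) / 5 = 2.8333/5 = 0.5667
  s[C,C] = ((-2.1667)·(-2.1667) + (-2.1667)·(-2.1667) + (3.8333)·(3.8333) + (1.8333)·(1.8333) + (-3.1667)·(-3.1667) + (1.8333)·(1.8333)) / 5 = 40.8333/5 = 8.1667
  Sample standard deviations s_i = √(s[i,i]):
  s(A) = √(4.6667) = 2.1602
  s(B) = √(5.7667) = 2.4014
  s(C) = √(8.1667) = 2.8577

Step 3 — r_{ij} = s_{ij} / (s_i · s_j):
  r[A,A] = 1 (diagonal).
  r[A,B] = -1.3333 / (2.1602 · 2.4014) = -1.3333 / 5.1876 = -0.257
  r[A,C] = 3.4667 / (2.1602 · 2.8577) = 3.4667 / 6.1734 = 0.5615
  r[B,B] = 1 (diagonal).
  r[B,C] = 0.5667 / (2.4014 · 2.8577) = 0.5667 / 6.8625 = 0.0826
  r[C,C] = 1 (diagonal).

R is symmetric with unit diagonal. Assembling:

R = [[1, -0.257, 0.5615],
 [-0.257, 1, 0.0826],
 [0.5615, 0.0826, 1]]


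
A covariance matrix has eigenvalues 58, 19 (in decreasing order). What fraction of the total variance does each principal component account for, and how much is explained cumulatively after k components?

Step 1 — total variance = trace(Sigma) = Σ λ_i = 58 + 19 = 77.

Step 2 — fraction explained by component i = λ_i / Σ λ:
  PC1: 58/77 = 0.7532
  PC2: 19/77 = 0.2468

Step 3 — cumulative fraction after k components = (λ_1 + ... + λ_k) / Σ λ:
  k = 1: 58/77 = 0.7532
  k = 2: (58 + 19)/77 = 77/77 = 1

Summary (fraction, with percent):

explained: PC1 0.7532 (75.32%), PC2 0.2468 (24.68%);  cumulative: 0.7532, 1


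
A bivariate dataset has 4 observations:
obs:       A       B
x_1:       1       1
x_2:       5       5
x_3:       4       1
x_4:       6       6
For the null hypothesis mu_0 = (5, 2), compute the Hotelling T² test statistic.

Step 1 — sample mean vector:
  mean(A) = (1 + 5 + 4 + 6) / 4 = 16/4 = 4
  mean(B) = (1 + 5 + 1 + 6) / 4 = 13/4 = 3.25
  x̄ = (4, 3.25),  deviation x̄ - mu_0 = (4, 3.25) - (5, 2) = (-1, 1.25).

Step 2 — sample covariance matrix, S[i,j] = (1/(n-1)) · Σ_k (x_{k,i} - mean_i) · (x_{k,j} - mean_j), divisor n-1 = 3:
  S[A,A] = ((-3)·(-3) + (1)·(1) + (0)·(0) + (2)·(2)) / 3 = 14/3 = 4.6667
  S[A,B] = ((-3)·(-2.25) + (1)·(1.75) + (0)·(-2.25) + (2)·(2.75)) / 3 = 14/3 = 4.6667
  S[B,B] = ((-2.25)·(-2.25) + (1.75)·(1.75) + (-2.25)·(-2.25) + (2.75)·(2.75)) / 3 = 20.75/3 = 6.9167
  S = [[4.6667, 4.6667],
 [4.6667, 6.9167]].

Step 3 — invert S. det(S) = 4.6667·6.9167 - (4.6667)² = 10.5.
  S^{-1} = (1/det) · [[d, -b], [-b, a]] = [[0.6587, -0.4444],
 [-0.4444, 0.4444]].

Step 4 — quadratic form (x̄ - mu_0)^T · S^{-1} · (x̄ - mu_0):
  S^{-1} · (x̄ - mu_0) = (-1.2143, 1),
  (x̄ - mu_0)^T · [...] = (-1)·(-1.2143) + (1.25)·(1) = 2.4643.

Step 5 — scale by n: T² = 4 · 2.4643 = 9.8571.

T² ≈ 9.8571


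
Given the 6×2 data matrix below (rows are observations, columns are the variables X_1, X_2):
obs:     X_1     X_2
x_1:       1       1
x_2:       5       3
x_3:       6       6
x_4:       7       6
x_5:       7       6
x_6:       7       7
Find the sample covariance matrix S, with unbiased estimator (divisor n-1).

Step 1 — column means:
  mean(X_1) = (1 + 5 + 6 + 7 + 7 + 7) / 6 = 33/6 = 5.5
  mean(X_2) = (1 + 3 + 6 + 6 + 6 + 7) / 6 = 29/6 = 4.8333

Step 2 — sample covariance S[i,j] = (1/(n-1)) · Σ_k (x_{k,i} - mean_i) · (x_{k,j} - mean_j), with n-1 = 5.
  S[X_1,X_1] = ((-4.5)·(-4.5) + (-0.5)·(-0.5) + (0.5)·(0.5) + (1.5)·(1.5) + (1.5)·(1.5) + (1.5)·(1.5)) / 5 = 27.5/5 = 5.5
  S[X_1,X_2] = ((-4.5)·(-3.8333) + (-0.5)·(-1.8333) + (0.5)·(1.1667) + (1.5)·(1.1667) + (1.5)·(1.1667) + (1.5)·(2.1667)) / 5 = 25.5/5 = 5.1
  S[X_2,X_2] = ((-3.8333)·(-3.8333) + (-1.8333)·(-1.8333) + (1.1667)·(1.1667) + (1.1667)·(1.1667) + (1.1667)·(1.1667) + (2.1667)·(2.1667)) / 5 = 26.8333/5 = 5.3667

S is symmetric (S[j,i] = S[i,j]). Assembling:

S = [[5.5, 5.1],
 [5.1, 5.3667]]


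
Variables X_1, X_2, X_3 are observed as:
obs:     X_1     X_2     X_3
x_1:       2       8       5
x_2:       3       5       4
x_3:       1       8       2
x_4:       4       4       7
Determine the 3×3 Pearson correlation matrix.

Step 1 — column means:
  mean(X_1) = (2 + 3 + 1 + 4) / 4 = 10/4 = 2.5
  mean(X_2) = (8 + 5 + 8 + 4) / 4 = 25/4 = 6.25
  mean(X_3) = (5 + 4 + 2 + 7) / 4 = 18/4 = 4.5

Step 2 — sample variances and covariances s[i,j] = (1/(n-1)) · Σ_k (x_{k,i} - mean_i) · (x_{k,j} - mean_j), with n-1 = 3:
  s[X_1,X_1] = ((-0.5)·(-0.5) + (0.5)·(0.5) + (-1.5)·(-1.5) + (1.5)·(1.5)) / 3 = 5/3 = 1.6667
  s[X_1,X_2] = ((-0.5)·(1.75) + (0.5)·(-1.25) + (-1.5)·(1.75) + (1.5)·(-2.25)) / 3 = -7.5/3 = -2.5
  s[X_1,X_3] = ((-0.5)·(0.5) + (0.5)·(-0.5) + (-1.5)·(-2.5) + (1.5)·(2.5)) / 3 = 7/3 = 2.3333
  s[X_2,X_2] = ((1.75)·(1.75) + (-1.25)·(-1.25) + (1.75)·(1.75) + (-2.25)·(-2.25)) / 3 = 12.75/3 = 4.25
  s[X_2,X_3] = ((1.75)·(0.5) + (-1.25)·(-0.5) + (1.75)·(-2.5) + (-2.25)·(2.5)) / 3 = -8.5/3 = -2.8333
  s[X_3,X_3] = ((0.5)·(0.5) + (-0.5)·(-0.5) + (-2.5)·(-2.5) + (2.5)·(2.5)) / 3 = 13/3 = 4.3333
  Sample standard deviations s_i = √(s[i,i]):
  s(X_1) = √(1.6667) = 1.291
  s(X_2) = √(4.25) = 2.0616
  s(X_3) = √(4.3333) = 2.0817

Step 3 — r_{ij} = s_{ij} / (s_i · s_j):
  r[X_1,X_1] = 1 (diagonal).
  r[X_1,X_2] = -2.5 / (1.291 · 2.0616) = -2.5 / 2.6615 = -0.9393
  r[X_1,X_3] = 2.3333 / (1.291 · 2.0817) = 2.3333 / 2.6874 = 0.8682
  r[X_2,X_2] = 1 (diagonal).
  r[X_2,X_3] = -2.8333 / (2.0616 · 2.0817) = -2.8333 / 4.2915 = -0.6602
  r[X_3,X_3] = 1 (diagonal).

R is symmetric with unit diagonal. Assembling:

R = [[1, -0.9393, 0.8682],
 [-0.9393, 1, -0.6602],
 [0.8682, -0.6602, 1]]
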